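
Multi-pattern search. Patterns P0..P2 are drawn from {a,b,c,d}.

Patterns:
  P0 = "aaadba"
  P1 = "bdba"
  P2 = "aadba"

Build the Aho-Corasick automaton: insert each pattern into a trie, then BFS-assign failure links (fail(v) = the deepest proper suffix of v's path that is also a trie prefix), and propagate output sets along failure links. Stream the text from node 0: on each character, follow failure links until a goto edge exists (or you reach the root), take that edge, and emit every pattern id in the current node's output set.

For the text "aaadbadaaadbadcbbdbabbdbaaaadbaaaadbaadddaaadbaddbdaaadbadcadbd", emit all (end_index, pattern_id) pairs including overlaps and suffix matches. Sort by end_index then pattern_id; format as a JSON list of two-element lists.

Construct AC machine:
Trie nodes:
  n0 'ε': a→1 b→7
  n1 'a': a→2
  n2 'aa': a→3 d→11
  n3 'aaa': d→4
  n4 'aaad': b→5
  n5 'aaadb': a→6
  n6 'aaadba': ·  ←P0
  n7 'b': d→8
  n8 'bd': b→9
  n9 'bdb': a→10
  n10 'bdba': ·  ←P1
  n11 'aad': b→12
  n12 'aadb': a→13
  n13 'aadba': ·  ←P2

Failure links (BFS by depth):
  fail(1) 'a': from fail(0)=0 chase 'a': 0 ⇒ 0;  out=∅∪out(0)=∅
  fail(7) 'b': from fail(0)=0 chase 'b': 0 ⇒ 0;  out=∅∪out(0)=∅
  fail(2) 'aa': from fail(1)=0 chase 'a': 0 ⇒ 1;  out=∅∪out(1)=∅
  fail(8) 'bd': from fail(7)=0 chase 'd': 0 ⇒ 0;  out=∅∪out(0)=∅
  fail(3) 'aaa': from fail(2)=1 chase 'a': 1 ⇒ 2;  out=∅∪out(2)=∅
  fail(9) 'bdb': from fail(8)=0 chase 'b': 0 ⇒ 7;  out=∅∪out(7)=∅
  fail(11) 'aad': from fail(2)=1 chase 'd': 1→0 ⇒ 0;  out=∅∪out(0)=∅
  fail(4) 'aaad': from fail(3)=2 chase 'd': 2 ⇒ 11;  out=∅∪out(11)=∅
  fail(10) 'bdba': from fail(9)=7 chase 'a': 7→0 ⇒ 1;  out={1}∪out(1)={1}
  fail(12) 'aadb': from fail(11)=0 chase 'b': 0 ⇒ 7;  out=∅∪out(7)=∅
  fail(5) 'aaadb': from fail(4)=11 chase 'b': 11 ⇒ 12;  out=∅∪out(12)=∅
  fail(13) 'aadba': from fail(12)=7 chase 'a': 7→0 ⇒ 1;  out={2}∪out(1)={2}
  fail(6) 'aaadba': from fail(5)=12 chase 'a': 12 ⇒ 13;  out={0}∪out(13)={0,2}

Text stream:
i=0 'a': node 0→1
i=1 'a': node 1→2
i=2 'a': node 2→3
i=3 'd': node 3→4
i=4 'b': node 4→5
i=5 'a': node 5→6  ** P0@[0:5],P2@[1:5]
i=6 'd': node 6→0 (via fail)
i=7 'a': node 0→1
i=8 'a': node 1→2
i=9 'a': node 2→3
i=10 'd': node 3→4
i=11 'b': node 4→5
i=12 'a': node 5→6  ** P0@[7:12],P2@[8:12]
i=13 'd': node 6→0 (via fail)
i=14 'c': node 0→0
i=15 'b': node 0→7
i=16 'b': node 7→7 (via fail)
i=17 'd': node 7→8
i=18 'b': node 8→9
i=19 'a': node 9→10  ** P1@[16:19]
i=20 'b': node 10→7 (via fail)
i=21 'b': node 7→7 (via fail)
i=22 'd': node 7→8
i=23 'b': node 8→9
i=24 'a': node 9→10  ** P1@[21:24]
i=25 'a': node 10→2 (via fail)
i=26 'a': node 2→3
i=27 'a': node 3→3 (via fail)
i=28 'd': node 3→4
i=29 'b': node 4→5
i=30 'a': node 5→6  ** P0@[25:30],P2@[26:30]
i=31 'a': node 6→2 (via fail)
i=32 'a': node 2→3
i=33 'a': node 3→3 (via fail)
i=34 'd': node 3→4
i=35 'b': node 4→5
i=36 'a': node 5→6  ** P0@[31:36],P2@[32:36]
i=37 'a': node 6→2 (via fail)
i=38 'd': node 2→11
i=39 'd': node 11→0 (via fail)
i=40 'd': node 0→0
i=41 'a': node 0→1
i=42 'a': node 1→2
i=43 'a': node 2→3
i=44 'd': node 3→4
i=45 'b': node 4→5
i=46 'a': node 5→6  ** P0@[41:46],P2@[42:46]
i=47 'd': node 6→0 (via fail)
i=48 'd': node 0→0
i=49 'b': node 0→7
i=50 'd': node 7→8
i=51 'a': node 8→1 (via fail)
i=52 'a': node 1→2
i=53 'a': node 2→3
i=54 'd': node 3→4
i=55 'b': node 4→5
i=56 'a': node 5→6  ** P0@[51:56],P2@[52:56]
i=57 'd': node 6→0 (via fail)
i=58 'c': node 0→0
i=59 'a': node 0→1
i=60 'd': node 1→0 (via fail)
i=61 'b': node 0→7
i=62 'd': node 7→8

Matches: [[5,0],[5,2],[12,0],[12,2],[19,1],[24,1],[30,0],[30,2],[36,0],[36,2],[46,0],[46,2],[56,0],[56,2]]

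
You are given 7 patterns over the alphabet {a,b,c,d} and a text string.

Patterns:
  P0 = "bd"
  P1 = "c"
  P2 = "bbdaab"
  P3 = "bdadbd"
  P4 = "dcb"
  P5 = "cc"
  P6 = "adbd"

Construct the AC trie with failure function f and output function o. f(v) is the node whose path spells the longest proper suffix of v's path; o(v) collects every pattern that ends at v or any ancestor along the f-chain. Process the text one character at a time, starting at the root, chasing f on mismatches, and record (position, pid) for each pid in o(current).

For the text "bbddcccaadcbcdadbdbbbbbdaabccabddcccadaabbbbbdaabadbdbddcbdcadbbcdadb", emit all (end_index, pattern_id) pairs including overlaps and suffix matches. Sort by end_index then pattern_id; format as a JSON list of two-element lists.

Construct AC machine:
Trie (insert patterns):
  n0 'ε': a→17 b→1 c→3 d→13
  n1 'b': b→4 d→2
  n2 'bd': a→9  ←P0
  n3 'c': c→16  ←P1
  n4 'bb': d→5
  n5 'bbd': a→6
  n6 'bbda': a→7
  n7 'bbdaa': b→8
  n8 'bbdaab': ·  ←P2
  n9 'bda': d→10
  n10 'bdad': b→11
  n11 'bdadb': d→12
  n12 'bdadbd': ·  ←P3
  n13 'd': c→14
  n14 'dc': b→15
  n15 'dcb': ·  ←P4
  n16 'cc': ·  ←P5
  n17 'a': d→18
  n18 'ad': b→19
  n19 'adb': d→20
  n20 'adbd': ·  ←P6

Failure links (BFS by depth):
  n1('b'): parent n0 fail=0; on 'b' 0 → fail=0;  out ∅∪∅=∅
  n3('c'): parent n0 fail=0; on 'c' 0 → fail=0;  out {1}∪∅={1}
  n13('d'): parent n0 fail=0; on 'd' 0 → fail=0;  out ∅∪∅=∅
  n17('a'): parent n0 fail=0; on 'a' 0 → fail=0;  out ∅∪∅=∅
  n2('bd'): parent n1 fail=0; on 'd' 0 → fail=13;  out {0}∪∅={0}
  n4('bb'): parent n1 fail=0; on 'b' 0 → fail=1;  out ∅∪∅=∅
  n14('dc'): parent n13 fail=0; on 'c' 0 → fail=3;  out ∅∪{1}={1}
  n16('cc'): parent n3 fail=0; on 'c' 0 → fail=3;  out {5}∪{1}={1,5}
  n18('ad'): parent n17 fail=0; on 'd' 0 → fail=13;  out ∅∪∅=∅
  n5('bbd'): parent n4 fail=1; on 'd' 1 → fail=2;  out ∅∪{0}={0}
  n9('bda'): parent n2 fail=13; on 'a' 13→0 → fail=17;  out ∅∪∅=∅
  n15('dcb'): parent n14 fail=3; on 'b' 3→0 → fail=1;  out {4}∪∅={4}
  n19('adb'): parent n18 fail=13; on 'b' 13→0 → fail=1;  out ∅∪∅=∅
  n6('bbda'): parent n5 fail=2; on 'a' 2 → fail=9;  out ∅∪∅=∅
  n10('bdad'): parent n9 fail=17; on 'd' 17 → fail=18;  out ∅∪∅=∅
  n20('adbd'): parent n19 fail=1; on 'd' 1 → fail=2;  out {6}∪{0}={0,6}
  n7('bbdaa'): parent n6 fail=9; on 'a' 9→17→0 → fail=17;  out ∅∪∅=∅
  n11('bdadb'): parent n10 fail=18; on 'b' 18 → fail=19;  out ∅∪∅=∅
  n8('bbdaab'): parent n7 fail=17; on 'b' 17→0 → fail=1;  out {2}∪∅={2}
  n12('bdadbd'): parent n11 fail=19; on 'd' 19 → fail=20;  out {3}∪{0,6}={0,3,6}

Scan:
[0] read 'b'  n0⇒n1
[1] read 'b'  n1⇒n4
[2] read 'd'  n4⇒n5  → match P0@[1:2]
[3] read 'd'  n5⇒n13 (fail-walked)
[4] read 'c'  n13⇒n14  → match P1@[4:4]
[5] read 'c'  n14⇒n16 (fail-walked)  → match P1@[5:5],P5@[4:5]
[6] read 'c'  n16⇒n16 (fail-walked)  → match P1@[6:6],P5@[5:6]
[7] read 'a'  n16⇒n17 (fail-walked)
[8] read 'a'  n17⇒n17 (fail-walked)
[9] read 'd'  n17⇒n18
[10] read 'c'  n18⇒n14 (fail-walked)  → match P1@[10:10]
[11] read 'b'  n14⇒n15  → match P4@[9:11]
[12] read 'c'  n15⇒n3 (fail-walked)  → match P1@[12:12]
[13] read 'd'  n3⇒n13 (fail-walked)
[14] read 'a'  n13⇒n17 (fail-walked)
[15] read 'd'  n17⇒n18
[16] read 'b'  n18⇒n19
[17] read 'd'  n19⇒n20  → match P0@[16:17],P6@[14:17]
[18] read 'b'  n20⇒n1 (fail-walked)
[19] read 'b'  n1⇒n4
[20] read 'b'  n4⇒n4 (fail-walked)
[21] read 'b'  n4⇒n4 (fail-walked)
[22] read 'b'  n4⇒n4 (fail-walked)
[23] read 'd'  n4⇒n5  → match P0@[22:23]
[24] read 'a'  n5⇒n6
[25] read 'a'  n6⇒n7
[26] read 'b'  n7⇒n8  → match P2@[21:26]
[27] read 'c'  n8⇒n3 (fail-walked)  → match P1@[27:27]
[28] read 'c'  n3⇒n16  → match P1@[28:28],P5@[27:28]
[29] read 'a'  n16⇒n17 (fail-walked)
[30] read 'b'  n17⇒n1 (fail-walked)
[31] read 'd'  n1⇒n2  → match P0@[30:31]
[32] read 'd'  n2⇒n13 (fail-walked)
[33] read 'c'  n13⇒n14  → match P1@[33:33]
[34] read 'c'  n14⇒n16 (fail-walked)  → match P1@[34:34],P5@[33:34]
[35] read 'c'  n16⇒n16 (fail-walked)  → match P1@[35:35],P5@[34:35]
[36] read 'a'  n16⇒n17 (fail-walked)
[37] read 'd'  n17⇒n18
[38] read 'a'  n18⇒n17 (fail-walked)
[39] read 'a'  n17⇒n17 (fail-walked)
[40] read 'b'  n17⇒n1 (fail-walked)
[41] read 'b'  n1⇒n4
[42] read 'b'  n4⇒n4 (fail-walked)
[43] read 'b'  n4⇒n4 (fail-walked)
[44] read 'b'  n4⇒n4 (fail-walked)
[45] read 'd'  n4⇒n5  → match P0@[44:45]
[46] read 'a'  n5⇒n6
[47] read 'a'  n6⇒n7
[48] read 'b'  n7⇒n8  → match P2@[43:48]
[49] read 'a'  n8⇒n17 (fail-walked)
[50] read 'd'  n17⇒n18
[51] read 'b'  n18⇒n19
[52] read 'd'  n19⇒n20  → match P0@[51:52],P6@[49:52]
[53] read 'b'  n20⇒n1 (fail-walked)
[54] read 'd'  n1⇒n2  → match P0@[53:54]
[55] read 'd'  n2⇒n13 (fail-walked)
[56] read 'c'  n13⇒n14  → match P1@[56:56]
[57] read 'b'  n14⇒n15  → match P4@[55:57]
[58] read 'd'  n15⇒n2 (fail-walked)  → match P0@[57:58]
[59] read 'c'  n2⇒n14 (fail-walked)  → match P1@[59:59]
[60] read 'a'  n14⇒n17 (fail-walked)
[61] read 'd'  n17⇒n18
[62] read 'b'  n18⇒n19
[63] read 'b'  n19⇒n4 (fail-walked)
[64] read 'c'  n4⇒n3 (fail-walked)  → match P1@[64:64]
[65] read 'd'  n3⇒n13 (fail-walked)
[66] read 'a'  n13⇒n17 (fail-walked)
[67] read 'd'  n17⇒n18
[68] read 'b'  n18⇒n19

All matches (sorted): [[2,0],[4,1],[5,1],[5,5],[6,1],[6,5],[10,1],[11,4],[12,1],[17,0],[17,6],[23,0],[26,2],[27,1],[28,1],[28,5],[31,0],[33,1],[34,1],[34,5],[35,1],[35,5],[45,0],[48,2],[52,0],[52,6],[54,0],[56,1],[57,4],[58,0],[59,1],[64,1]]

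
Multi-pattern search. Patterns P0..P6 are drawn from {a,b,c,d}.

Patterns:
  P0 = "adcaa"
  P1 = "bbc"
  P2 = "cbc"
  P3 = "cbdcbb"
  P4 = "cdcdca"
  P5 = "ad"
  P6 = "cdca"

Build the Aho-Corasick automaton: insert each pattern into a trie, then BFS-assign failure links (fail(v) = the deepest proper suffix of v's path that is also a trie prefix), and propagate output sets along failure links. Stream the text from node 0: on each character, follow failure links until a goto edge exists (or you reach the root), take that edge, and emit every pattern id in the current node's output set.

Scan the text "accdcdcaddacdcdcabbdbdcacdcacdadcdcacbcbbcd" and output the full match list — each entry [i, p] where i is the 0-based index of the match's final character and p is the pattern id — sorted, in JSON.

Build:
Trie nodes:
  n0 'ε': a→1 b→6 c→9
  n1 'a': d→2
  n2 'ad': c→3  ←P5
  n3 'adc': a→4
  n4 'adca': a→5
  n5 'adcaa': ·  ←P0
  n6 'b': b→7
  n7 'bb': c→8
  n8 'bbc': ·  ←P1
  n9 'c': b→10 d→16
  n10 'cb': c→11 d→12
  n11 'cbc': ·  ←P2
  n12 'cbd': c→13
  n13 'cbdc': b→14
  n14 'cbdcb': b→15
  n15 'cbdcbb': ·  ←P3
  n16 'cd': c→17
  n17 'cdc': a→21 d→18
  n18 'cdcd': c→19
  n19 'cdcdc': a→20
  n20 'cdcdca': ·  ←P4
  n21 'cdca': ·  ←P6

Failure links (BFS by depth):
  n1('a'): parent n0 fail=0; on 'a' 0 → fail=0;  out ∅∪∅=∅
  n6('b'): parent n0 fail=0; on 'b' 0 → fail=0;  out ∅∪∅=∅
  n9('c'): parent n0 fail=0; on 'c' 0 → fail=0;  out ∅∪∅=∅
  n2('ad'): parent n1 fail=0; on 'd' 0 → fail=0;  out {5}∪∅={5}
  n7('bb'): parent n6 fail=0; on 'b' 0 → fail=6;  out ∅∪∅=∅
  n10('cb'): parent n9 fail=0; on 'b' 0 → fail=6;  out ∅∪∅=∅
  n16('cd'): parent n9 fail=0; on 'd' 0 → fail=0;  out ∅∪∅=∅
  n3('adc'): parent n2 fail=0; on 'c' 0 → fail=9;  out ∅∪∅=∅
  n8('bbc'): parent n7 fail=6; on 'c' 6→0 → fail=9;  out {1}∪∅={1}
  n11('cbc'): parent n10 fail=6; on 'c' 6→0 → fail=9;  out {2}∪∅={2}
  n12('cbd'): parent n10 fail=6; on 'd' 6→0 → fail=0;  out ∅∪∅=∅
  n17('cdc'): parent n16 fail=0; on 'c' 0 → fail=9;  out ∅∪∅=∅
  n4('adca'): parent n3 fail=9; on 'a' 9→0 → fail=1;  out ∅∪∅=∅
  n13('cbdc'): parent n12 fail=0; on 'c' 0 → fail=9;  out ∅∪∅=∅
  n18('cdcd'): parent n17 fail=9; on 'd' 9 → fail=16;  out ∅∪∅=∅
  n21('cdca'): parent n17 fail=9; on 'a' 9→0 → fail=1;  out {6}∪∅={6}
  n5('adcaa'): parent n4 fail=1; on 'a' 1→0 → fail=1;  out {0}∪∅={0}
  n14('cbdcb'): parent n13 fail=9; on 'b' 9 → fail=10;  out ∅∪∅=∅
  n19('cdcdc'): parent n18 fail=16; on 'c' 16 → fail=17;  out ∅∪∅=∅
  n15('cbdcbb'): parent n14 fail=10; on 'b' 10→6 → fail=7;  out {3}∪∅={3}
  n20('cdcdca'): parent n19 fail=17; on 'a' 17 → fail=21;  out {4}∪{6}={4,6}

Run:
pos 0 'a': at 1
pos 1 'c': at 9 (via fail)
pos 2 'c': at 9 (via fail)
pos 3 'd': at 16
pos 4 'c': at 17
pos 5 'd': at 18
pos 6 'c': at 19
pos 7 'a': at 20  → match P4@[2:7],P6@[4:7]
pos 8 'd': at 2 (via fail)  → match P5@[7:8]
pos 9 'd': at 0 (via fail)
pos 10 'a': at 1
pos 11 'c': at 9 (via fail)
pos 12 'd': at 16
pos 13 'c': at 17
pos 14 'd': at 18
pos 15 'c': at 19
pos 16 'a': at 20  → match P4@[11:16],P6@[13:16]
pos 17 'b': at 6 (via fail)
pos 18 'b': at 7
pos 19 'd': at 0 (via fail)
pos 20 'b': at 6
pos 21 'd': at 0 (via fail)
pos 22 'c': at 9
pos 23 'a': at 1 (via fail)
pos 24 'c': at 9 (via fail)
pos 25 'd': at 16
pos 26 'c': at 17
pos 27 'a': at 21  → match P6@[24:27]
pos 28 'c': at 9 (via fail)
pos 29 'd': at 16
pos 30 'a': at 1 (via fail)
pos 31 'd': at 2  → match P5@[30:31]
pos 32 'c': at 3
pos 33 'd': at 16 (via fail)
pos 34 'c': at 17
pos 35 'a': at 21  → match P6@[32:35]
pos 36 'c': at 9 (via fail)
pos 37 'b': at 10
pos 38 'c': at 11  → match P2@[36:38]
pos 39 'b': at 10 (via fail)
pos 40 'b': at 7 (via fail)
pos 41 'c': at 8  → match P1@[39:41]
pos 42 'd': at 16 (via fail)

All matches (sorted): [[7,4],[7,6],[8,5],[16,4],[16,6],[27,6],[31,5],[35,6],[38,2],[41,1]]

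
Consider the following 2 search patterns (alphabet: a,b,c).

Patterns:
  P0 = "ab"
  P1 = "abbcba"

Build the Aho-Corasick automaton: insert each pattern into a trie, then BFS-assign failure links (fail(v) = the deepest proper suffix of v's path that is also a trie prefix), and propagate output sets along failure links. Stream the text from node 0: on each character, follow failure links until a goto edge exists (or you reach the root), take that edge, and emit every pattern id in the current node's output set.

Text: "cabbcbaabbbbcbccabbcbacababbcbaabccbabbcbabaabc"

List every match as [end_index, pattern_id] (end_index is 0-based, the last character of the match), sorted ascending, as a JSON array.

Construct AC machine:
Trie nodes:
  n0 'ε': a→1
  n1 'a': b→2
  n2 'ab': b→3  ←P0
  n3 'abb': c→4
  n4 'abbc': b→5
  n5 'abbcb': a→6
  n6 'abbcba': ·  ←P1

BFS fail/out derivation:
  fail(1) 'a': from fail(0)=0 chase 'a': 0 ⇒ 0;  out=∅∪out(0)=∅
  fail(2) 'ab': from fail(1)=0 chase 'b': 0 ⇒ 0;  out={0}∪out(0)={0}
  fail(3) 'abb': from fail(2)=0 chase 'b': 0 ⇒ 0;  out=∅∪out(0)=∅
  fail(4) 'abbc': from fail(3)=0 chase 'c': 0 ⇒ 0;  out=∅∪out(0)=∅
  fail(5) 'abbcb': from fail(4)=0 chase 'b': 0 ⇒ 0;  out=∅∪out(0)=∅
  fail(6) 'abbcba': from fail(5)=0 chase 'a': 0 ⇒ 1;  out={1}∪out(1)={1}

Scan:
pos 0 'c': at 0
pos 1 'a': at 1
pos 2 'b': at 2  → match P0@[1:2]
pos 3 'b': at 3
pos 4 'c': at 4
pos 5 'b': at 5
pos 6 'a': at 6  → match P1@[1:6]
pos 7 'a': at 1 (via fail)
pos 8 'b': at 2  → match P0@[7:8]
pos 9 'b': at 3
pos 10 'b': at 0 (via fail)
pos 11 'b': at 0
pos 12 'c': at 0
pos 13 'b': at 0
pos 14 'c': at 0
pos 15 'c': at 0
pos 16 'a': at 1
pos 17 'b': at 2  → match P0@[16:17]
pos 18 'b': at 3
pos 19 'c': at 4
pos 20 'b': at 5
pos 21 'a': at 6  → match P1@[16:21]
pos 22 'c': at 0 (via fail)
pos 23 'a': at 1
pos 24 'b': at 2  → match P0@[23:24]
pos 25 'a': at 1 (via fail)
pos 26 'b': at 2  → match P0@[25:26]
pos 27 'b': at 3
pos 28 'c': at 4
pos 29 'b': at 5
pos 30 'a': at 6  → match P1@[25:30]
pos 31 'a': at 1 (via fail)
pos 32 'b': at 2  → match P0@[31:32]
pos 33 'c': at 0 (via fail)
pos 34 'c': at 0
pos 35 'b': at 0
pos 36 'a': at 1
pos 37 'b': at 2  → match P0@[36:37]
pos 38 'b': at 3
pos 39 'c': at 4
pos 40 'b': at 5
pos 41 'a': at 6  → match P1@[36:41]
pos 42 'b': at 2 (via fail)  → match P0@[41:42]
pos 43 'a': at 1 (via fail)
pos 44 'a': at 1 (via fail)
pos 45 'b': at 2  → match P0@[44:45]
pos 46 'c': at 0 (via fail)

Matches: [[2,0],[6,1],[8,0],[17,0],[21,1],[24,0],[26,0],[30,1],[32,0],[37,0],[41,1],[42,0],[45,0]]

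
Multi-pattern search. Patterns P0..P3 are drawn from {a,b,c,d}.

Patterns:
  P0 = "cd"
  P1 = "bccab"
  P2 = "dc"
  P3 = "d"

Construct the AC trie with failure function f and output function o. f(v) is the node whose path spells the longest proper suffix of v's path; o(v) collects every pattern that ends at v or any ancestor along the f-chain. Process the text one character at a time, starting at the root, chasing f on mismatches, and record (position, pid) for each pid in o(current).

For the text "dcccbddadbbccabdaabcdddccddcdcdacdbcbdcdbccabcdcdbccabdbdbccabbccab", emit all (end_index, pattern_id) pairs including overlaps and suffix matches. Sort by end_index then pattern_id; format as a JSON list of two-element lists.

Construct AC machine:
Trie nodes:
  0='ε' goto b→3 c→1 d→8
  1='c' goto d→2
  2='cd' goto ·  ←P0
  3='b' goto c→4
  4='bc' goto c→5
  5='bcc' goto a→6
  6='bcca' goto b→7
  7='bccab' goto ·  ←P1
  8='d' goto c→9  ←P3
  9='dc' goto ·  ←P2

Failure links (BFS by depth):
  n1('c'): parent n0 fail=0; on 'c' 0 → fail=0;  out ∅∪∅=∅
  n3('b'): parent n0 fail=0; on 'b' 0 → fail=0;  out ∅∪∅=∅
  n8('d'): parent n0 fail=0; on 'd' 0 → fail=0;  out {3}∪∅={3}
  n2('cd'): parent n1 fail=0; on 'd' 0 → fail=8;  out {0}∪{3}={0,3}
  n4('bc'): parent n3 fail=0; on 'c' 0 → fail=1;  out ∅∪∅=∅
  n9('dc'): parent n8 fail=0; on 'c' 0 → fail=1;  out {2}∪∅={2}
  n5('bcc'): parent n4 fail=1; on 'c' 1→0 → fail=1;  out ∅∪∅=∅
  n6('bcca'): parent n5 fail=1; on 'a' 1→0 → fail=0;  out ∅∪∅=∅
  n7('bccab'): parent n6 fail=0; on 'b' 0 → fail=3;  out {1}∪∅={1}

Run:
[0] read 'd'  n0⇒n8  ** P3@[0:0]
[1] read 'c'  n8⇒n9  ** P2@[0:1]
[2] read 'c'  n9⇒n1 (fail-walked)
[3] read 'c'  n1⇒n1 (fail-walked)
[4] read 'b'  n1⇒n3 (fail-walked)
[5] read 'd'  n3⇒n8 (fail-walked)  ** P3@[5:5]
[6] read 'd'  n8⇒n8 (fail-walked)  ** P3@[6:6]
[7] read 'a'  n8⇒n0 (fail-walked)
[8] read 'd'  n0⇒n8  ** P3@[8:8]
[9] read 'b'  n8⇒n3 (fail-walked)
[10] read 'b'  n3⇒n3 (fail-walked)
[11] read 'c'  n3⇒n4
[12] read 'c'  n4⇒n5
[13] read 'a'  n5⇒n6
[14] read 'b'  n6⇒n7  ** P1@[10:14]
[15] read 'd'  n7⇒n8 (fail-walked)  ** P3@[15:15]
[16] read 'a'  n8⇒n0 (fail-walked)
[17] read 'a'  n0⇒n0
[18] read 'b'  n0⇒n3
[19] read 'c'  n3⇒n4
[20] read 'd'  n4⇒n2 (fail-walked)  ** P0@[19:20],P3@[20:20]
[21] read 'd'  n2⇒n8 (fail-walked)  ** P3@[21:21]
[22] read 'd'  n8⇒n8 (fail-walked)  ** P3@[22:22]
[23] read 'c'  n8⇒n9  ** P2@[22:23]
[24] read 'c'  n9⇒n1 (fail-walked)
[25] read 'd'  n1⇒n2  ** P0@[24:25],P3@[25:25]
[26] read 'd'  n2⇒n8 (fail-walked)  ** P3@[26:26]
[27] read 'c'  n8⇒n9  ** P2@[26:27]
[28] read 'd'  n9⇒n2 (fail-walked)  ** P0@[27:28],P3@[28:28]
[29] read 'c'  n2⇒n9 (fail-walked)  ** P2@[28:29]
[30] read 'd'  n9⇒n2 (fail-walked)  ** P0@[29:30],P3@[30:30]
[31] read 'a'  n2⇒n0 (fail-walked)
[32] read 'c'  n0⇒n1
[33] read 'd'  n1⇒n2  ** P0@[32:33],P3@[33:33]
[34] read 'b'  n2⇒n3 (fail-walked)
[35] read 'c'  n3⇒n4
[36] read 'b'  n4⇒n3 (fail-walked)
[37] read 'd'  n3⇒n8 (fail-walked)  ** P3@[37:37]
[38] read 'c'  n8⇒n9  ** P2@[37:38]
[39] read 'd'  n9⇒n2 (fail-walked)  ** P0@[38:39],P3@[39:39]
[40] read 'b'  n2⇒n3 (fail-walked)
[41] read 'c'  n3⇒n4
[42] read 'c'  n4⇒n5
[43] read 'a'  n5⇒n6
[44] read 'b'  n6⇒n7  ** P1@[40:44]
[45] read 'c'  n7⇒n4 (fail-walked)
[46] read 'd'  n4⇒n2 (fail-walked)  ** P0@[45:46],P3@[46:46]
[47] read 'c'  n2⇒n9 (fail-walked)  ** P2@[46:47]
[48] read 'd'  n9⇒n2 (fail-walked)  ** P0@[47:48],P3@[48:48]
[49] read 'b'  n2⇒n3 (fail-walked)
[50] read 'c'  n3⇒n4
[51] read 'c'  n4⇒n5
[52] read 'a'  n5⇒n6
[53] read 'b'  n6⇒n7  ** P1@[49:53]
[54] read 'd'  n7⇒n8 (fail-walked)  ** P3@[54:54]
[55] read 'b'  n8⇒n3 (fail-walked)
[56] read 'd'  n3⇒n8 (fail-walked)  ** P3@[56:56]
[57] read 'b'  n8⇒n3 (fail-walked)
[58] read 'c'  n3⇒n4
[59] read 'c'  n4⇒n5
[60] read 'a'  n5⇒n6
[61] read 'b'  n6⇒n7  ** P1@[57:61]
[62] read 'b'  n7⇒n3 (fail-walked)
[63] read 'c'  n3⇒n4
[64] read 'c'  n4⇒n5
[65] read 'a'  n5⇒n6
[66] read 'b'  n6⇒n7  ** P1@[62:66]

Result: [[0,3],[1,2],[5,3],[6,3],[8,3],[14,1],[15,3],[20,0],[20,3],[21,3],[22,3],[23,2],[25,0],[25,3],[26,3],[27,2],[28,0],[28,3],[29,2],[30,0],[30,3],[33,0],[33,3],[37,3],[38,2],[39,0],[39,3],[44,1],[46,0],[46,3],[47,2],[48,0],[48,3],[53,1],[54,3],[56,3],[61,1],[66,1]]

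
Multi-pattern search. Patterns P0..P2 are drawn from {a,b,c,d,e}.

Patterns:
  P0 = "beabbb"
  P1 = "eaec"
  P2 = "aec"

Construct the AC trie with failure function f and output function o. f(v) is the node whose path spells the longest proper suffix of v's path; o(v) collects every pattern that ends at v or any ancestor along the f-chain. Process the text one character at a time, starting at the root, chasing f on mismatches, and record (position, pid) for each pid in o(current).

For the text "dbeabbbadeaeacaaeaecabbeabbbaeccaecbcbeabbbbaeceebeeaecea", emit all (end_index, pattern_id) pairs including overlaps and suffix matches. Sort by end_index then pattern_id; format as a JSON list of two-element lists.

Build automaton:
Trie nodes:
  0='ε' goto a→11 b→1 e→7
  1='b' goto e→2
  2='be' goto a→3
  3='bea' goto b→4
  4='beab' goto b→5
  5='beabb' goto b→6
  6='beabbb' goto ·  ←P0
  7='e' goto a→8
  8='ea' goto e→9
  9='eae' goto c→10
  10='eaec' goto ·  ←P1
  11='a' goto e→12
  12='ae' goto c→13
  13='aec' goto ·  ←P2

BFS fail/out derivation:
  fail(1) 'b': from fail(0)=0 chase 'b': 0 ⇒ 0;  out=∅∪out(0)=∅
  fail(7) 'e': from fail(0)=0 chase 'e': 0 ⇒ 0;  out=∅∪out(0)=∅
  fail(11) 'a': from fail(0)=0 chase 'a': 0 ⇒ 0;  out=∅∪out(0)=∅
  fail(2) 'be': from fail(1)=0 chase 'e': 0 ⇒ 7;  out=∅∪out(7)=∅
  fail(8) 'ea': from fail(7)=0 chase 'a': 0 ⇒ 11;  out=∅∪out(11)=∅
  fail(12) 'ae': from fail(11)=0 chase 'e': 0 ⇒ 7;  out=∅∪out(7)=∅
  fail(3) 'bea': from fail(2)=7 chase 'a': 7 ⇒ 8;  out=∅∪out(8)=∅
  fail(9) 'eae': from fail(8)=11 chase 'e': 11 ⇒ 12;  out=∅∪out(12)=∅
  fail(13) 'aec': from fail(12)=7 chase 'c': 7→0 ⇒ 0;  out={2}∪out(0)={2}
  fail(4) 'beab': from fail(3)=8 chase 'b': 8→11→0 ⇒ 1;  out=∅∪out(1)=∅
  fail(10) 'eaec': from fail(9)=12 chase 'c': 12 ⇒ 13;  out={1}∪out(13)={1,2}
  fail(5) 'beabb': from fail(4)=1 chase 'b': 1→0 ⇒ 1;  out=∅∪out(1)=∅
  fail(6) 'beabbb': from fail(5)=1 chase 'b': 1→0 ⇒ 1;  out={0}∪out(1)={0}

Scan:
pos 0 'd': at 0
pos 1 'b': at 1
pos 2 'e': at 2
pos 3 'a': at 3
pos 4 'b': at 4
pos 5 'b': at 5
pos 6 'b': at 6  → match P0@[1:6]
pos 7 'a': at 11 ·f
pos 8 'd': at 0 ·f
pos 9 'e': at 7
pos 10 'a': at 8
pos 11 'e': at 9
pos 12 'a': at 8 ·f
pos 13 'c': at 0 ·f
pos 14 'a': at 11
pos 15 'a': at 11 ·f
pos 16 'e': at 12
pos 17 'a': at 8 ·f
pos 18 'e': at 9
pos 19 'c': at 10  → match P1@[16:19],P2@[17:19]
pos 20 'a': at 11 ·f
pos 21 'b': at 1 ·f
pos 22 'b': at 1 ·f
pos 23 'e': at 2
pos 24 'a': at 3
pos 25 'b': at 4
pos 26 'b': at 5
pos 27 'b': at 6  → match P0@[22:27]
pos 28 'a': at 11 ·f
pos 29 'e': at 12
pos 30 'c': at 13  → match P2@[28:30]
pos 31 'c': at 0 ·f
pos 32 'a': at 11
pos 33 'e': at 12
pos 34 'c': at 13  → match P2@[32:34]
pos 35 'b': at 1 ·f
pos 36 'c': at 0 ·f
pos 37 'b': at 1
pos 38 'e': at 2
pos 39 'a': at 3
pos 40 'b': at 4
pos 41 'b': at 5
pos 42 'b': at 6  → match P0@[37:42]
pos 43 'b': at 1 ·f
pos 44 'a': at 11 ·f
pos 45 'e': at 12
pos 46 'c': at 13  → match P2@[44:46]
pos 47 'e': at 7 ·f
pos 48 'e': at 7 ·f
pos 49 'b': at 1 ·f
pos 50 'e': at 2
pos 51 'e': at 7 ·f
pos 52 'a': at 8
pos 53 'e': at 9
pos 54 'c': at 10  → match P1@[51:54],P2@[52:54]
pos 55 'e': at 7 ·f
pos 56 'a': at 8

Matches: [[6,0],[19,1],[19,2],[27,0],[30,2],[34,2],[42,0],[46,2],[54,1],[54,2]]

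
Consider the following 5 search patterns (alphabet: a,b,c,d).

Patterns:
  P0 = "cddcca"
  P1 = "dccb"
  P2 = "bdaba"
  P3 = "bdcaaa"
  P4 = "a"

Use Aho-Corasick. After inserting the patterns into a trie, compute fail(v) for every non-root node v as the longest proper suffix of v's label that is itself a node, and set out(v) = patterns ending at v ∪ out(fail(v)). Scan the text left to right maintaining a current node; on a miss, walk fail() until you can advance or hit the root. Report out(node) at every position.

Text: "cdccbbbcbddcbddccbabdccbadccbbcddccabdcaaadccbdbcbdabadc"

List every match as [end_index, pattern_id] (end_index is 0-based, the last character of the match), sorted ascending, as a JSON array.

Build automaton:
Trie nodes:
  0='ε' goto a→20 b→11 c→1 d→7
  1='c' goto d→2
  2='cd' goto d→3
  3='cdd' goto c→4
  4='cddc' goto c→5
  5='cddcc' goto a→6
  6='cddcca' goto ·  ←P0
  7='d' goto c→8
  8='dc' goto c→9
  9='dcc' goto b→10
  10='dccb' goto ·  ←P1
  11='b' goto d→12
  12='bd' goto a→13 c→16
  13='bda' goto b→14
  14='bdab' goto a→15
  15='bdaba' goto ·  ←P2
  16='bdc' goto a→17
  17='bdca' goto a→18
  18='bdcaa' goto a→19
  19='bdcaaa' goto ·  ←P3
  20='a' goto ·  ←P4

BFS fail/out derivation:
  n1('c'): parent n0 fail=0; on 'c' 0 → fail=0;  out ∅∪∅=∅
  n7('d'): parent n0 fail=0; on 'd' 0 → fail=0;  out ∅∪∅=∅
  n11('b'): parent n0 fail=0; on 'b' 0 → fail=0;  out ∅∪∅=∅
  n20('a'): parent n0 fail=0; on 'a' 0 → fail=0;  out {4}∪∅={4}
  n2('cd'): parent n1 fail=0; on 'd' 0 → fail=7;  out ∅∪∅=∅
  n8('dc'): parent n7 fail=0; on 'c' 0 → fail=1;  out ∅∪∅=∅
  n12('bd'): parent n11 fail=0; on 'd' 0 → fail=7;  out ∅∪∅=∅
  n3('cdd'): parent n2 fail=7; on 'd' 7→0 → fail=7;  out ∅∪∅=∅
  n9('dcc'): parent n8 fail=1; on 'c' 1→0 → fail=1;  out ∅∪∅=∅
  n13('bda'): parent n12 fail=7; on 'a' 7→0 → fail=20;  out ∅∪{4}={4}
  n16('bdc'): parent n12 fail=7; on 'c' 7 → fail=8;  out ∅∪∅=∅
  n4('cddc'): parent n3 fail=7; on 'c' 7 → fail=8;  out ∅∪∅=∅
  n10('dccb'): parent n9 fail=1; on 'b' 1→0 → fail=11;  out {1}∪∅={1}
  n14('bdab'): parent n13 fail=20; on 'b' 20→0 → fail=11;  out ∅∪∅=∅
  n17('bdca'): parent n16 fail=8; on 'a' 8→1→0 → fail=20;  out ∅∪{4}={4}
  n5('cddcc'): parent n4 fail=8; on 'c' 8 → fail=9;  out ∅∪∅=∅
  n15('bdaba'): parent n14 fail=11; on 'a' 11→0 → fail=20;  out {2}∪{4}={2,4}
  n18('bdcaa'): parent n17 fail=20; on 'a' 20→0 → fail=20;  out ∅∪{4}={4}
  n6('cddcca'): parent n5 fail=9; on 'a' 9→1→0 → fail=20;  out {0}∪{4}={0,4}
  n19('bdcaaa'): parent n18 fail=20; on 'a' 20→0 → fail=20;  out {3}∪{4}={3,4}

Scan:
i=0 'c': node 0→1
i=1 'd': node 1→2
i=2 'c': node 2→8 (via fail)
i=3 'c': node 8→9
i=4 'b': node 9→10  → match P1@[1:4]
i=5 'b': node 10→11 (via fail)
i=6 'b': node 11→11 (via fail)
i=7 'c': node 11→1 (via fail)
i=8 'b': node 1→11 (via fail)
i=9 'd': node 11→12
i=10 'd': node 12→7 (via fail)
i=11 'c': node 7→8
i=12 'b': node 8→11 (via fail)
i=13 'd': node 11→12
i=14 'd': node 12→7 (via fail)
i=15 'c': node 7→8
i=16 'c': node 8→9
i=17 'b': node 9→10  → match P1@[14:17]
i=18 'a': node 10→20 (via fail)  → match P4@[18:18]
i=19 'b': node 20→11 (via fail)
i=20 'd': node 11→12
i=21 'c': node 12→16
i=22 'c': node 16→9 (via fail)
i=23 'b': node 9→10  → match P1@[20:23]
i=24 'a': node 10→20 (via fail)  → match P4@[24:24]
i=25 'd': node 20→7 (via fail)
i=26 'c': node 7→8
i=27 'c': node 8→9
i=28 'b': node 9→10  → match P1@[25:28]
i=29 'b': node 10→11 (via fail)
i=30 'c': node 11→1 (via fail)
i=31 'd': node 1→2
i=32 'd': node 2→3
i=33 'c': node 3→4
i=34 'c': node 4→5
i=35 'a': node 5→6  → match P0@[30:35],P4@[35:35]
i=36 'b': node 6→11 (via fail)
i=37 'd': node 11→12
i=38 'c': node 12→16
i=39 'a': node 16→17  → match P4@[39:39]
i=40 'a': node 17→18  → match P4@[40:40]
i=41 'a': node 18→19  → match P3@[36:41],P4@[41:41]
i=42 'd': node 19→7 (via fail)
i=43 'c': node 7→8
i=44 'c': node 8→9
i=45 'b': node 9→10  → match P1@[42:45]
i=46 'd': node 10→12 (via fail)
i=47 'b': node 12→11 (via fail)
i=48 'c': node 11→1 (via fail)
i=49 'b': node 1→11 (via fail)
i=50 'd': node 11→12
i=51 'a': node 12→13  → match P4@[51:51]
i=52 'b': node 13→14
i=53 'a': node 14→15  → match P2@[49:53],P4@[53:53]
i=54 'd': node 15→7 (via fail)
i=55 'c': node 7→8

All matches (sorted): [[4,1],[17,1],[18,4],[23,1],[24,4],[28,1],[35,0],[35,4],[39,4],[40,4],[41,3],[41,4],[45,1],[51,4],[53,2],[53,4]]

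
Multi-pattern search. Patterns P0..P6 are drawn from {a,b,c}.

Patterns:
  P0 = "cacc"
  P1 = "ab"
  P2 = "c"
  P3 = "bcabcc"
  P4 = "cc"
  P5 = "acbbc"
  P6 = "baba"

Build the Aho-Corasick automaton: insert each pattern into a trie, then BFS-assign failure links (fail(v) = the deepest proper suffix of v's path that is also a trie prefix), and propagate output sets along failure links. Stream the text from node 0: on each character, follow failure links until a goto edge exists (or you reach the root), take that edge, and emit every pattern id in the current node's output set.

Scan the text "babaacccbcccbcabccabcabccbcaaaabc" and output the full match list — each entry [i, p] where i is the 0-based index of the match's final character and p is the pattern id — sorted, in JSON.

Build automaton:
Trie (insert patterns):
  n0 'ε': a→5 b→7 c→1
  n1 'c': a→2 c→13  [P2 ends]
  n2 'ca': c→3
  n3 'cac': c→4
  n4 'cacc': ·  [P0 ends]
  n5 'a': b→6 c→14
  n6 'ab': ·  [P1 ends]
  n7 'b': a→18 c→8
  n8 'bc': a→9
  n9 'bca': b→10
  n10 'bcab': c→11
  n11 'bcabc': c→12
  n12 'bcabcc': ·  [P3 ends]
  n13 'cc': ·  [P4 ends]
  n14 'ac': b→15
  n15 'acb': b→16
  n16 'acbb': c→17
  n17 'acbbc': ·  [P5 ends]
  n18 'ba': b→19
  n19 'bab': a→20
  n20 'baba': ·  [P6 ends]

BFS fail/out derivation:
  fail(1) 'c': from fail(0)=0 chase 'c': 0 ⇒ 0;  out={2}∪out(0)={2}
  fail(5) 'a': from fail(0)=0 chase 'a': 0 ⇒ 0;  out=∅∪out(0)=∅
  fail(7) 'b': from fail(0)=0 chase 'b': 0 ⇒ 0;  out=∅∪out(0)=∅
  fail(2) 'ca': from fail(1)=0 chase 'a': 0 ⇒ 5;  out=∅∪out(5)=∅
  fail(6) 'ab': from fail(5)=0 chase 'b': 0 ⇒ 7;  out={1}∪out(7)={1}
  fail(8) 'bc': from fail(7)=0 chase 'c': 0 ⇒ 1;  out=∅∪out(1)={2}
  fail(13) 'cc': from fail(1)=0 chase 'c': 0 ⇒ 1;  out={4}∪out(1)={2,4}
  fail(14) 'ac': from fail(5)=0 chase 'c': 0 ⇒ 1;  out=∅∪out(1)={2}
  fail(18) 'ba': from fail(7)=0 chase 'a': 0 ⇒ 5;  out=∅∪out(5)=∅
  fail(3) 'cac': from fail(2)=5 chase 'c': 5 ⇒ 14;  out=∅∪out(14)={2}
  fail(9) 'bca': from fail(8)=1 chase 'a': 1 ⇒ 2;  out=∅∪out(2)=∅
  fail(15) 'acb': from fail(14)=1 chase 'b': 1→0 ⇒ 7;  out=∅∪out(7)=∅
  fail(19) 'bab': from fail(18)=5 chase 'b': 5 ⇒ 6;  out=∅∪out(6)={1}
  fail(4) 'cacc': from fail(3)=14 chase 'c': 14→1 ⇒ 13;  out={0}∪out(13)={0,2,4}
  fail(10) 'bcab': from fail(9)=2 chase 'b': 2→5 ⇒ 6;  out=∅∪out(6)={1}
  fail(16) 'acbb': from fail(15)=7 chase 'b': 7→0 ⇒ 7;  out=∅∪out(7)=∅
  fail(20) 'baba': from fail(19)=6 chase 'a': 6→7 ⇒ 18;  out={6}∪out(18)={6}
  fail(11) 'bcabc': from fail(10)=6 chase 'c': 6→7 ⇒ 8;  out=∅∪out(8)={2}
  fail(17) 'acbbc': from fail(16)=7 chase 'c': 7 ⇒ 8;  out={5}∪out(8)={2,5}
  fail(12) 'bcabcc': from fail(11)=8 chase 'c': 8→1 ⇒ 13;  out={3}∪out(13)={2,3,4}

Run:
[0] read 'b'  n0⇒n7
[1] read 'a'  n7⇒n18
[2] read 'b'  n18⇒n19  ** P1@[1:2]
[3] read 'a'  n19⇒n20  ** P6@[0:3]
[4] read 'a'  n20⇒n5 ·f
[5] read 'c'  n5⇒n14  ** P2@[5:5]
[6] read 'c'  n14⇒n13 ·f  ** P2@[6:6],P4@[5:6]
[7] read 'c'  n13⇒n13 ·f  ** P2@[7:7],P4@[6:7]
[8] read 'b'  n13⇒n7 ·f
[9] read 'c'  n7⇒n8  ** P2@[9:9]
[10] read 'c'  n8⇒n13 ·f  ** P2@[10:10],P4@[9:10]
[11] read 'c'  n13⇒n13 ·f  ** P2@[11:11],P4@[10:11]
[12] read 'b'  n13⇒n7 ·f
[13] read 'c'  n7⇒n8  ** P2@[13:13]
[14] read 'a'  n8⇒n9
[15] read 'b'  n9⇒n10  ** P1@[14:15]
[16] read 'c'  n10⇒n11  ** P2@[16:16]
[17] read 'c'  n11⇒n12  ** P2@[17:17],P3@[12:17],P4@[16:17]
[18] read 'a'  n12⇒n2 ·f
[19] read 'b'  n2⇒n6 ·f  ** P1@[18:19]
[20] read 'c'  n6⇒n8 ·f  ** P2@[20:20]
[21] read 'a'  n8⇒n9
[22] read 'b'  n9⇒n10  ** P1@[21:22]
[23] read 'c'  n10⇒n11  ** P2@[23:23]
[24] read 'c'  n11⇒n12  ** P2@[24:24],P3@[19:24],P4@[23:24]
[25] read 'b'  n12⇒n7 ·f
[26] read 'c'  n7⇒n8  ** P2@[26:26]
[27] read 'a'  n8⇒n9
[28] read 'a'  n9⇒n5 ·f
[29] read 'a'  n5⇒n5 ·f
[30] read 'a'  n5⇒n5 ·f
[31] read 'b'  n5⇒n6  ** P1@[30:31]
[32] read 'c'  n6⇒n8 ·f  ** P2@[32:32]

Result: [[2,1],[3,6],[5,2],[6,2],[6,4],[7,2],[7,4],[9,2],[10,2],[10,4],[11,2],[11,4],[13,2],[15,1],[16,2],[17,2],[17,3],[17,4],[19,1],[20,2],[22,1],[23,2],[24,2],[24,3],[24,4],[26,2],[31,1],[32,2]]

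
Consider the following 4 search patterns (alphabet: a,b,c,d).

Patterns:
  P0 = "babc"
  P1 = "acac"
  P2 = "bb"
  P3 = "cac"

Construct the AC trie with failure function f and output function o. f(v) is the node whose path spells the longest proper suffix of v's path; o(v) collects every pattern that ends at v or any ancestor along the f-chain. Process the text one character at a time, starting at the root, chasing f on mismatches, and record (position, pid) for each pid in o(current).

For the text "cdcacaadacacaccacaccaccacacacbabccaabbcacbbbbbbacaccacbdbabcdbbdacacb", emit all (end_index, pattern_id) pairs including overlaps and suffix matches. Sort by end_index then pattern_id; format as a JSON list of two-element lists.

Build:
Trie nodes:
  n0 'ε': a→5 b→1 c→10
  n1 'b': a→2 b→9
  n2 'ba': b→3
  n3 'bab': c→4
  n4 'babc': ·  [P0 ends]
  n5 'a': c→6
  n6 'ac': a→7
  n7 'aca': c→8
  n8 'acac': ·  [P1 ends]
  n9 'bb': ·  [P2 ends]
  n10 'c': a→11
  n11 'ca': c→12
  n12 'cac': ·  [P3 ends]

BFS fail/out derivation:
  n1('b'): parent n0 fail=0; on 'b' 0 → fail=0;  out ∅∪∅=∅
  n5('a'): parent n0 fail=0; on 'a' 0 → fail=0;  out ∅∪∅=∅
  n10('c'): parent n0 fail=0; on 'c' 0 → fail=0;  out ∅∪∅=∅
  n2('ba'): parent n1 fail=0; on 'a' 0 → fail=5;  out ∅∪∅=∅
  n6('ac'): parent n5 fail=0; on 'c' 0 → fail=10;  out ∅∪∅=∅
  n9('bb'): parent n1 fail=0; on 'b' 0 → fail=1;  out {2}∪∅={2}
  n11('ca'): parent n10 fail=0; on 'a' 0 → fail=5;  out ∅∪∅=∅
  n3('bab'): parent n2 fail=5; on 'b' 5→0 → fail=1;  out ∅∪∅=∅
  n7('aca'): parent n6 fail=10; on 'a' 10 → fail=11;  out ∅∪∅=∅
  n12('cac'): parent n11 fail=5; on 'c' 5 → fail=6;  out {3}∪∅={3}
  n4('babc'): parent n3 fail=1; on 'c' 1→0 → fail=10;  out {0}∪∅={0}
  n8('acac'): parent n7 fail=11; on 'c' 11 → fail=12;  out {1}∪{3}={1,3}

Run:
[0] read 'c'  n0⇒n10
[1] read 'd'  n10⇒n0 (fail-walked)
[2] read 'c'  n0⇒n10
[3] read 'a'  n10⇒n11
[4] read 'c'  n11⇒n12  emit P3@[2:4]
[5] read 'a'  n12⇒n7 (fail-walked)
[6] read 'a'  n7⇒n5 (fail-walked)
[7] read 'd'  n5⇒n0 (fail-walked)
[8] read 'a'  n0⇒n5
[9] read 'c'  n5⇒n6
[10] read 'a'  n6⇒n7
[11] read 'c'  n7⇒n8  emit P1@[8:11],P3@[9:11]
[12] read 'a'  n8⇒n7 (fail-walked)
[13] read 'c'  n7⇒n8  emit P1@[10:13],P3@[11:13]
[14] read 'c'  n8⇒n10 (fail-walked)
[15] read 'a'  n10⇒n11
[16] read 'c'  n11⇒n12  emit P3@[14:16]
[17] read 'a'  n12⇒n7 (fail-walked)
[18] read 'c'  n7⇒n8  emit P1@[15:18],P3@[16:18]
[19] read 'c'  n8⇒n10 (fail-walked)
[20] read 'a'  n10⇒n11
[21] read 'c'  n11⇒n12  emit P3@[19:21]
[22] read 'c'  n12⇒n10 (fail-walked)
[23] read 'a'  n10⇒n11
[24] read 'c'  n11⇒n12  emit P3@[22:24]
[25] read 'a'  n12⇒n7 (fail-walked)
[26] read 'c'  n7⇒n8  emit P1@[23:26],P3@[24:26]
[27] read 'a'  n8⇒n7 (fail-walked)
[28] read 'c'  n7⇒n8  emit P1@[25:28],P3@[26:28]
[29] read 'b'  n8⇒n1 (fail-walked)
[30] read 'a'  n1⇒n2
[31] read 'b'  n2⇒n3
[32] read 'c'  n3⇒n4  emit P0@[29:32]
[33] read 'c'  n4⇒n10 (fail-walked)
[34] read 'a'  n10⇒n11
[35] read 'a'  n11⇒n5 (fail-walked)
[36] read 'b'  n5⇒n1 (fail-walked)
[37] read 'b'  n1⇒n9  emit P2@[36:37]
[38] read 'c'  n9⇒n10 (fail-walked)
[39] read 'a'  n10⇒n11
[40] read 'c'  n11⇒n12  emit P3@[38:40]
[41] read 'b'  n12⇒n1 (fail-walked)
[42] read 'b'  n1⇒n9  emit P2@[41:42]
[43] read 'b'  n9⇒n9 (fail-walked)  emit P2@[42:43]
[44] read 'b'  n9⇒n9 (fail-walked)  emit P2@[43:44]
[45] read 'b'  n9⇒n9 (fail-walked)  emit P2@[44:45]
[46] read 'b'  n9⇒n9 (fail-walked)  emit P2@[45:46]
[47] read 'a'  n9⇒n2 (fail-walked)
[48] read 'c'  n2⇒n6 (fail-walked)
[49] read 'a'  n6⇒n7
[50] read 'c'  n7⇒n8  emit P1@[47:50],P3@[48:50]
[51] read 'c'  n8⇒n10 (fail-walked)
[52] read 'a'  n10⇒n11
[53] read 'c'  n11⇒n12  emit P3@[51:53]
[54] read 'b'  n12⇒n1 (fail-walked)
[55] read 'd'  n1⇒n0 (fail-walked)
[56] read 'b'  n0⇒n1
[57] read 'a'  n1⇒n2
[58] read 'b'  n2⇒n3
[59] read 'c'  n3⇒n4  emit P0@[56:59]
[60] read 'd'  n4⇒n0 (fail-walked)
[61] read 'b'  n0⇒n1
[62] read 'b'  n1⇒n9  emit P2@[61:62]
[63] read 'd'  n9⇒n0 (fail-walked)
[64] read 'a'  n0⇒n5
[65] read 'c'  n5⇒n6
[66] read 'a'  n6⇒n7
[67] read 'c'  n7⇒n8  emit P1@[64:67],P3@[65:67]
[68] read 'b'  n8⇒n1 (fail-walked)

All matches (sorted): [[4,3],[11,1],[11,3],[13,1],[13,3],[16,3],[18,1],[18,3],[21,3],[24,3],[26,1],[26,3],[28,1],[28,3],[32,0],[37,2],[40,3],[42,2],[43,2],[44,2],[45,2],[46,2],[50,1],[50,3],[53,3],[59,0],[62,2],[67,1],[67,3]]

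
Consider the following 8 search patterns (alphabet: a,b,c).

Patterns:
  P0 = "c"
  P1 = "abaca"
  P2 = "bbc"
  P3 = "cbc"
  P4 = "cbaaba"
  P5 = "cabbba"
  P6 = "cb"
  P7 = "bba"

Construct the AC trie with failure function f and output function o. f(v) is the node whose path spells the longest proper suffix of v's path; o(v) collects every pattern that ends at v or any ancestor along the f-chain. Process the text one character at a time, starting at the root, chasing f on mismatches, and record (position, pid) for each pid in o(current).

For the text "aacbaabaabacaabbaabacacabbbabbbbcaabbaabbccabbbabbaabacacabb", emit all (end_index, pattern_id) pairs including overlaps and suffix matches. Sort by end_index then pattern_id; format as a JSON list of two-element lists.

Build automaton:
Trie nodes:
  n0 'ε': a→2 b→7 c→1
  n1 'c': a→16 b→10  ←P0
  n2 'a': b→3
  n3 'ab': a→4
  n4 'aba': c→5
  n5 'abac': a→6
  n6 'abaca': ·  ←P1
  n7 'b': b→8
  n8 'bb': a→21 c→9
  n9 'bbc': ·  ←P2
  n10 'cb': a→12 c→11  ←P6
  n11 'cbc': ·  ←P3
  n12 'cba': a→13
  n13 'cbaa': b→14
  n14 'cbaab': a→15
  n15 'cbaaba': ·  ←P4
  n16 'ca': b→17
  n17 'cab': b→18
  n18 'cabb': b→19
  n19 'cabbb': a→20
  n20 'cabbba': ·  ←P5
  n21 'bba': ·  ←P7

Failure links (BFS by depth):
  n1('c'): parent n0 fail=0; on 'c' 0 → fail=0;  out {0}∪∅={0}
  n2('a'): parent n0 fail=0; on 'a' 0 → fail=0;  out ∅∪∅=∅
  n7('b'): parent n0 fail=0; on 'b' 0 → fail=0;  out ∅∪∅=∅
  n3('ab'): parent n2 fail=0; on 'b' 0 → fail=7;  out ∅∪∅=∅
  n8('bb'): parent n7 fail=0; on 'b' 0 → fail=7;  out ∅∪∅=∅
  n10('cb'): parent n1 fail=0; on 'b' 0 → fail=7;  out {6}∪∅={6}
  n16('ca'): parent n1 fail=0; on 'a' 0 → fail=2;  out ∅∪∅=∅
  n4('aba'): parent n3 fail=7; on 'a' 7→0 → fail=2;  out ∅∪∅=∅
  n9('bbc'): parent n8 fail=7; on 'c' 7→0 → fail=1;  out {2}∪{0}={0,2}
  n11('cbc'): parent n10 fail=7; on 'c' 7→0 → fail=1;  out {3}∪{0}={0,3}
  n12('cba'): parent n10 fail=7; on 'a' 7→0 → fail=2;  out ∅∪∅=∅
  n17('cab'): parent n16 fail=2; on 'b' 2 → fail=3;  out ∅∪∅=∅
  n21('bba'): parent n8 fail=7; on 'a' 7→0 → fail=2;  out {7}∪∅={7}
  n5('abac'): parent n4 fail=2; on 'c' 2→0 → fail=1;  out ∅∪{0}={0}
  n13('cbaa'): parent n12 fail=2; on 'a' 2→0 → fail=2;  out ∅∪∅=∅
  n18('cabb'): parent n17 fail=3; on 'b' 3→7 → fail=8;  out ∅∪∅=∅
  n6('abaca'): parent n5 fail=1; on 'a' 1 → fail=16;  out {1}∪∅={1}
  n14('cbaab'): parent n13 fail=2; on 'b' 2 → fail=3;  out ∅∪∅=∅
  n19('cabbb'): parent n18 fail=8; on 'b' 8→7 → fail=8;  out ∅∪∅=∅
  n15('cbaaba'): parent n14 fail=3; on 'a' 3 → fail=4;  out {4}∪∅={4}
  n20('cabbba'): parent n19 fail=8; on 'a' 8 → fail=21;  out {5}∪{7}={5,7}

Run:
[0] read 'a'  n0⇒n2
[1] read 'a'  n2⇒n2 (via fail)
[2] read 'c'  n2⇒n1 (via fail)  ** P0@[2:2]
[3] read 'b'  n1⇒n10  ** P6@[2:3]
[4] read 'a'  n10⇒n12
[5] read 'a'  n12⇒n13
[6] read 'b'  n13⇒n14
[7] read 'a'  n14⇒n15  ** P4@[2:7]
[8] read 'a'  n15⇒n2 (via fail)
[9] read 'b'  n2⇒n3
[10] read 'a'  n3⇒n4
[11] read 'c'  n4⇒n5  ** P0@[11:11]
[12] read 'a'  n5⇒n6  ** P1@[8:12]
[13] read 'a'  n6⇒n2 (via fail)
[14] read 'b'  n2⇒n3
[15] read 'b'  n3⇒n8 (via fail)
[16] read 'a'  n8⇒n21  ** P7@[14:16]
[17] read 'a'  n21⇒n2 (via fail)
[18] read 'b'  n2⇒n3
[19] read 'a'  n3⇒n4
[20] read 'c'  n4⇒n5  ** P0@[20:20]
[21] read 'a'  n5⇒n6  ** P1@[17:21]
[22] read 'c'  n6⇒n1 (via fail)  ** P0@[22:22]
[23] read 'a'  n1⇒n16
[24] read 'b'  n16⇒n17
[25] read 'b'  n17⇒n18
[26] read 'b'  n18⇒n19
[27] read 'a'  n19⇒n20  ** P5@[22:27],P7@[25:27]
[28] read 'b'  n20⇒n3 (via fail)
[29] read 'b'  n3⇒n8 (via fail)
[30] read 'b'  n8⇒n8 (via fail)
[31] read 'b'  n8⇒n8 (via fail)
[32] read 'c'  n8⇒n9  ** P0@[32:32],P2@[30:32]
[33] read 'a'  n9⇒n16 (via fail)
[34] read 'a'  n16⇒n2 (via fail)
[35] read 'b'  n2⇒n3
[36] read 'b'  n3⇒n8 (via fail)
[37] read 'a'  n8⇒n21  ** P7@[35:37]
[38] read 'a'  n21⇒n2 (via fail)
[39] read 'b'  n2⇒n3
[40] read 'b'  n3⇒n8 (via fail)
[41] read 'c'  n8⇒n9  ** P0@[41:41],P2@[39:41]
[42] read 'c'  n9⇒n1 (via fail)  ** P0@[42:42]
[43] read 'a'  n1⇒n16
[44] read 'b'  n16⇒n17
[45] read 'b'  n17⇒n18
[46] read 'b'  n18⇒n19
[47] read 'a'  n19⇒n20  ** P5@[42:47],P7@[45:47]
[48] read 'b'  n20⇒n3 (via fail)
[49] read 'b'  n3⇒n8 (via fail)
[50] read 'a'  n8⇒n21  ** P7@[48:50]
[51] read 'a'  n21⇒n2 (via fail)
[52] read 'b'  n2⇒n3
[53] read 'a'  n3⇒n4
[54] read 'c'  n4⇒n5  ** P0@[54:54]
[55] read 'a'  n5⇒n6  ** P1@[51:55]
[56] read 'c'  n6⇒n1 (via fail)  ** P0@[56:56]
[57] read 'a'  n1⇒n16
[58] read 'b'  n16⇒n17
[59] read 'b'  n17⇒n18

Result: [[2,0],[3,6],[7,4],[11,0],[12,1],[16,7],[20,0],[21,1],[22,0],[27,5],[27,7],[32,0],[32,2],[37,7],[41,0],[41,2],[42,0],[47,5],[47,7],[50,7],[54,0],[55,1],[56,0]]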